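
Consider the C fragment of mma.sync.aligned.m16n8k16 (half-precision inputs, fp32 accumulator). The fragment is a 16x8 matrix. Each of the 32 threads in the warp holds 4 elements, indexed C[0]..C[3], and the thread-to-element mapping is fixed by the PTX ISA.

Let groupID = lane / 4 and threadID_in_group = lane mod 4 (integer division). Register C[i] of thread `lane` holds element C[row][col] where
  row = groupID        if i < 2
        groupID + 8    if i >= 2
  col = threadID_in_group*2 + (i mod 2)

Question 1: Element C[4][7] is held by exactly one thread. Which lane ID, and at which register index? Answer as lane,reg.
r:4=>grp=4,rB=0  c:7=>tig=3,lo=1
L=4*4+3=19  i=0*2+1=1

19,1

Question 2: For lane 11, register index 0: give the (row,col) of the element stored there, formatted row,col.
11: grp=2,tig=3
[0] (2+0,3*2+0) = (2,6)

2,6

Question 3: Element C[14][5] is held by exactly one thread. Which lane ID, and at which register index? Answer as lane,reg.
r=14⇒gr=6,Rb=1  c=5⇒th=2,odd=1
L=6*4+2=26  i=1*2+1=3

26,3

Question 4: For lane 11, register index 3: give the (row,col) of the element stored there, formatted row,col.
10,7

L=11->g=11>>2=2, t=11&3=3
[3]->row 2+8=10  col 3·2+1=7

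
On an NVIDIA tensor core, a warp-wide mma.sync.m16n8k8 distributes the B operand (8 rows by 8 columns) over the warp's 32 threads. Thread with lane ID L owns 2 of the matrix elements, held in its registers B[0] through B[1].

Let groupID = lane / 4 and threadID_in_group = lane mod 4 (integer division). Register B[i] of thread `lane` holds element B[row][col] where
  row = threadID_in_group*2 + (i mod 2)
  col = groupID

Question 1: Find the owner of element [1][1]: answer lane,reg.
c:1=>grp=1  r:1=>tig=0,lo=1
L=1*4+0=4  i=1=1

4,1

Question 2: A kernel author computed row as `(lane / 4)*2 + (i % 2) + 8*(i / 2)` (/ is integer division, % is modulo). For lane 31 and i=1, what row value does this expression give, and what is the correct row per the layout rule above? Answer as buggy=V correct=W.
buggy=15 correct=7

`(lane / 4)*2 + (i % 2) + 8*(i / 2)`[31,1]->15
L=31->g=31>>2=7, t=31&3=3
[1]->row 3·2+1=7  col g=7
row: 15 vs 7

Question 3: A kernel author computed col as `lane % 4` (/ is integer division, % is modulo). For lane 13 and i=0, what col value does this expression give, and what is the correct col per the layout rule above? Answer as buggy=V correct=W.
buggy=1 correct=3

`lane % 4`[13,0]⇒1
lane 13: gr=3 (13/4), th=1 (13%4)
i=0: r=1*2+0=2, c=gr=3
col: 1 vs 3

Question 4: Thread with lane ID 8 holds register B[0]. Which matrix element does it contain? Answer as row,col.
0,2

8: gid=2,tid=0
[0] (0*2+0,2) = (0,2)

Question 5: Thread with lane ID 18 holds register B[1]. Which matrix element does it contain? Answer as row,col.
5,4

lane 18⇒18/4=4, 18 mod 4=2
i=1  r:2·2+1⇒5  c:4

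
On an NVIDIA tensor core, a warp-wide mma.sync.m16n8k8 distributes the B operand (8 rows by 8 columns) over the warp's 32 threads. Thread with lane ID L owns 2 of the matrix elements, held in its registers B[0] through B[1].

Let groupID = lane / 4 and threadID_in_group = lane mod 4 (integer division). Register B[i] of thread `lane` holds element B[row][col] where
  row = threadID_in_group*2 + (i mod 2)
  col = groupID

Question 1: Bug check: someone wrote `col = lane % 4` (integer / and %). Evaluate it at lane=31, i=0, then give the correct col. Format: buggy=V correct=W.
buggy=3 correct=7

`lane % 4`[31,0]=>3
lane 31=>31/4=7, 31 mod 4=3
i=0  r:2·3+0=>6  c:7
col: 3 vs 7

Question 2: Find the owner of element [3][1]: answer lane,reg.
c:1=>grp=1  r:3=>tig=1,lo=1
L=1*4+1=5  i=1=1

5,1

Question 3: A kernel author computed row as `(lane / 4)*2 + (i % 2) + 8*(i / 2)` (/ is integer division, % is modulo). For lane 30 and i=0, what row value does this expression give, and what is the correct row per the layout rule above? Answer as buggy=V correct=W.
`(lane / 4)*2 + (i % 2) + 8*(i / 2)`[30,0]->14
30: gid=7,tid=2
[0] (2*2+0,7) = (4,7)
row: 14 vs 4

buggy=14 correct=4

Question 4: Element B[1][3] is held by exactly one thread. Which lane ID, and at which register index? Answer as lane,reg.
12,1

c=3→G=3  r=1→T=0,p=1
L=3*4+0=12  i=1=1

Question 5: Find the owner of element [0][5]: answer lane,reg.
20,0

c=5->g=5  r=0->t=0,b0=0
L=5*4+0=20  i=0=0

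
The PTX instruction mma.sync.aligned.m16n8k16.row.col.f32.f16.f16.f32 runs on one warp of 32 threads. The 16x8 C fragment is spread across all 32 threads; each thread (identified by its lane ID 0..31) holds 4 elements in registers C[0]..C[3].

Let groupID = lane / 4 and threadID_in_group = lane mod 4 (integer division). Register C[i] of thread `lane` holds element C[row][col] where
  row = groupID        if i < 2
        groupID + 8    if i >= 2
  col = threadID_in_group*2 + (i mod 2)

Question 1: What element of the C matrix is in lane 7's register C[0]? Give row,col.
7: gid=1,tid=3
[0] (1+0,3*2+0) = (1,6)

1,6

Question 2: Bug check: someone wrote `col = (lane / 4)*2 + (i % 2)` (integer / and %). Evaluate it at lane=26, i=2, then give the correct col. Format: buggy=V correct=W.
`(lane / 4)*2 + (i % 2)`[26,2]=>12
lane 26: grp=6 (26/4), tig=2 (26%4)
i=2: r=6+8=14, c=2*2+0=4
col: 12 vs 4

buggy=12 correct=4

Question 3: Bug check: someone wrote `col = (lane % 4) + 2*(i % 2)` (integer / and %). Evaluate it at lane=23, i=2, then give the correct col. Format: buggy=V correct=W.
`(lane % 4) + 2*(i % 2)`[23,2]->3
23: g=5,t=3
[2] (5+8,3*2+0) = (13,6)
col: 3 vs 6

buggy=3 correct=6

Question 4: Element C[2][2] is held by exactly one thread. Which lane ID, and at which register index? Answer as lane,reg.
r: 2->gid=2,r8=0  c: 2->tid=1,i&1=0
L=2*4+1=9  i=0*2+0=0

9,0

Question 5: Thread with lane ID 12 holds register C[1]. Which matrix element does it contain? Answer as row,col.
lane 12: grp=3 (12/4), tig=0 (12%4)
i=1: r=3+0=3, c=0*2+1=1

3,1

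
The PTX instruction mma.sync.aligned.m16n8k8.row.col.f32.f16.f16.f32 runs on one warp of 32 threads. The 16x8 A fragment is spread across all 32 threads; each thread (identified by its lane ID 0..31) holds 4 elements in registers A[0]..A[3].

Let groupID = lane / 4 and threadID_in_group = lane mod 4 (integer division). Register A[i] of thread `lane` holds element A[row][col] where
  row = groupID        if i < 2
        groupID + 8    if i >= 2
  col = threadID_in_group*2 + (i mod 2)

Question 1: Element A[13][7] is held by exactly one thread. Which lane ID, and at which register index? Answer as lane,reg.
r=13⇒gr=5,Rb=1  c=7⇒th=3,odd=1
L=5*4+3=23  i=1*2+1=3

23,3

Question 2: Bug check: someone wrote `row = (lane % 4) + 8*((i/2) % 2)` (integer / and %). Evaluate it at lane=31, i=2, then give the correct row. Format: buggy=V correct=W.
buggy=11 correct=15

`(lane % 4) + 8*((i/2) % 2)`[31,2]=>11
31: grp=7,tig=3
[2] (7+8,3*2+0) = (15,6)
row: 11 vs 15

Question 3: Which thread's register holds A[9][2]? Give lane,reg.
5,2

r: 9->gid=1,r8=1  c: 2->tid=1,i&1=0
L=1*4+1=5  i=1*2+0=2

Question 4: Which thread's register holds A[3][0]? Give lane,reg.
12,0

r=3⇒gr=3,Rb=0  c=0⇒th=0,odd=0
L=3*4+0=12  i=0*2+0=0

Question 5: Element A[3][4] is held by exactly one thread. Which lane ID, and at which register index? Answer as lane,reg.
14,0

r: 3->gid=3,r8=0  c: 4->tid=2,i&1=0
L=3*4+2=14  i=0*2+0=0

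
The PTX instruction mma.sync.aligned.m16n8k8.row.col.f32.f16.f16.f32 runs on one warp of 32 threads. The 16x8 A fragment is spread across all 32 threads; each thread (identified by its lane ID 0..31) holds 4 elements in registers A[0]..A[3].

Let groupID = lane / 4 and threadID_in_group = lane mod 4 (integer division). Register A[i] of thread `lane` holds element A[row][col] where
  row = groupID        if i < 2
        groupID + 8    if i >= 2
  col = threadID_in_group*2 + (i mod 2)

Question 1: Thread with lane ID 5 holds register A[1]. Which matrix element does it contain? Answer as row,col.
1,3

L=5->gid=5>>2=1, tid=5&3=1
[1]->row 1+0=1  col 1·2+1=3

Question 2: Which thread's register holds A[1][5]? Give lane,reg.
6,1

r:1=>grp=1,rB=0  c:5=>tig=2,lo=1
L=1*4+2=6  i=0*2+1=1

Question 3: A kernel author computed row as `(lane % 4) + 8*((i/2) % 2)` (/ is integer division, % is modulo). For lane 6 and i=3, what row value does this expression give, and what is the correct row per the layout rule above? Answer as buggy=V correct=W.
`(lane % 4) + 8*((i/2) % 2)`[6,3]->10
L=6->g=6>>2=1, t=6&3=2
[3]->row 1+8=9  col 2·2+1=5
row: 10 vs 9

buggy=10 correct=9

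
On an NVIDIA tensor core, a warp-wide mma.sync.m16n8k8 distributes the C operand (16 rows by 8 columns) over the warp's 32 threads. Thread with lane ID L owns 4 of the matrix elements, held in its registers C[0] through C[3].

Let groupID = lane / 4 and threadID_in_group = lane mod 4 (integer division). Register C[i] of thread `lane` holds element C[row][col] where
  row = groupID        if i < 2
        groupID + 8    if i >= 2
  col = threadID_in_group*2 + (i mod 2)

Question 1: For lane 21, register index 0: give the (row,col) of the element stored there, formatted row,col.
5,2

21: grp=5,tig=1
[0] (5+0,1*2+0) = (5,2)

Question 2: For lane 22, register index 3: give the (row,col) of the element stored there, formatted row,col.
L=22->gid=22>>2=5, tid=22&3=2
[3]->row 5+8=13  col 2·2+1=5

13,5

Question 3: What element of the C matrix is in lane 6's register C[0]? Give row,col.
1,4

lane 6⇒6/4=1, 6 mod 4=2
i=0  r:1+0⇒1  c:2·2+0⇒4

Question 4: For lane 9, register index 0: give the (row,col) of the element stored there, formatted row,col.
2,2

lane 9=>9/4=2, 9 mod 4=1
i=0  r:2+0=>2  c:2·1+0=>2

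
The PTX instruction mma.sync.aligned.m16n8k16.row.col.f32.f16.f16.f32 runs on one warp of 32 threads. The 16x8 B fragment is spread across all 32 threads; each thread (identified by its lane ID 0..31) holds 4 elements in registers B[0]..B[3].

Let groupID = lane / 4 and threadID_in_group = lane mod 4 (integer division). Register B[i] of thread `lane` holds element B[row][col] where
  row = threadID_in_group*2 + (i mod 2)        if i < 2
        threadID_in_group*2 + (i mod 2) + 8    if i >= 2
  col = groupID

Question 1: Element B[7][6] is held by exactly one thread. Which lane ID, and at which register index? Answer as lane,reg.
27,1

c: 6->gid=6  r: 7->r8=0,tid=3,i&1=1
L=6*4+3=27  i=0*2+1=1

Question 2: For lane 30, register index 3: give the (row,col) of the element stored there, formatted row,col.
13,7

lane 30->30/4=7, 30 mod 4=2
i=3  r:2·2+1+8->13  c:7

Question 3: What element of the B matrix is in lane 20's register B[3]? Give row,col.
9,5

lane 20→20/4=5, 20 mod 4=0
i=3  r:2·0+1+8→9  c:5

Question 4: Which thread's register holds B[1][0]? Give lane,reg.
c=0→G=0  r=1→rhi=0,T=0,p=1
L=0*4+0=0  i=0*2+1=1

0,1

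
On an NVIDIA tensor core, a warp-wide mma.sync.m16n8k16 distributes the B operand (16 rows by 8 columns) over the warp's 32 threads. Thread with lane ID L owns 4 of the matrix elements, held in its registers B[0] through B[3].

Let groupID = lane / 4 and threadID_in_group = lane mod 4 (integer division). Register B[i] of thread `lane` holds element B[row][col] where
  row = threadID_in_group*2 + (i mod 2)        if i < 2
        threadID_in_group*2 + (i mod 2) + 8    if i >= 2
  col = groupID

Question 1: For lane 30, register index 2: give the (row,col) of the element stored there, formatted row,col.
12,7

30: grp=7,tig=2
[2] (2*2+0+8,7) = (12,7)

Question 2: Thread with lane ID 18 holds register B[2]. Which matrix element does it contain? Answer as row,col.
12,4

18: g=4,t=2
[2] (2*2+0+8,4) = (12,4)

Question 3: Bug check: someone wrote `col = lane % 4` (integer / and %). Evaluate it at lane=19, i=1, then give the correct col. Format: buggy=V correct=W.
buggy=3 correct=4

`lane % 4`[19,1]=>3
L=19=>grp=19>>2=4, tig=19&3=3
[1]=>row 3·2+1+0=7  col grp=4
col: 3 vs 4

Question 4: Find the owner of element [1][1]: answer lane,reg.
c=1->g=1  r=1->rb=0,t=0,b0=1
L=1*4+0=4  i=0*2+1=1

4,1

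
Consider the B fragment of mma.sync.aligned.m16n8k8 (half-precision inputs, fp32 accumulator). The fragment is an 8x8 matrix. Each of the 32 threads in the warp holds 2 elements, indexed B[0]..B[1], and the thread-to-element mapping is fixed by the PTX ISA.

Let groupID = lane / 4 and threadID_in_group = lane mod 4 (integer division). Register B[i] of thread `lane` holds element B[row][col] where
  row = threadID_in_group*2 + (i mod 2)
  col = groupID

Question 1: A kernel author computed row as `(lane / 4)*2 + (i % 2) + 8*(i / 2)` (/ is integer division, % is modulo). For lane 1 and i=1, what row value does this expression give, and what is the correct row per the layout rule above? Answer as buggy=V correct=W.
`(lane / 4)*2 + (i % 2) + 8*(i / 2)`[1,1]⇒1
L=1⇒gr=1>>2=0, th=1&3=1
[1]⇒row 1·2+1=3  col gr=0
row: 1 vs 3

buggy=1 correct=3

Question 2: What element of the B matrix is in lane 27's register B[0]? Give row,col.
6,6

lane 27: g=6 (27/4), t=3 (27%4)
i=0: r=3*2+0=6, c=g=6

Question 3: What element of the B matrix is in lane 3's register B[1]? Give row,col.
7,0

lane 3⇒3/4=0, 3 mod 4=3
i=1  r:2·3+1⇒7  c:0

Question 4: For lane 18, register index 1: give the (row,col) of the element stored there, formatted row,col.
18: gid=4,tid=2
[1] (2*2+1,4) = (5,4)

5,4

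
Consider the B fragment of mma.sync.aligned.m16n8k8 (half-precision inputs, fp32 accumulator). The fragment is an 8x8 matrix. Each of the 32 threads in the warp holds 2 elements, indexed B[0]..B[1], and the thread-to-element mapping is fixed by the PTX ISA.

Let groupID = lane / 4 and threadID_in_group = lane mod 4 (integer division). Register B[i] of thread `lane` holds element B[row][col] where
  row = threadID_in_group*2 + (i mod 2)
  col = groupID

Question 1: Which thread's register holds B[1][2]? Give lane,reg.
8,1

c:2=>grp=2  r:1=>tig=0,lo=1
L=2*4+0=8  i=1=1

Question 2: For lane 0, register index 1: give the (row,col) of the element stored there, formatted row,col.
0: gid=0,tid=0
[1] (0*2+1,0) = (1,0)

1,0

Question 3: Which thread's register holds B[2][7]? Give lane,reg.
c=7→G=7  r=2→T=1,p=0
L=7*4+1=29  i=0=0

29,0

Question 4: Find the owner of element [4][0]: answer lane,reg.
2,0

c=0⇒gr=0  r=4⇒th=2,odd=0
L=0*4+2=2  i=0=0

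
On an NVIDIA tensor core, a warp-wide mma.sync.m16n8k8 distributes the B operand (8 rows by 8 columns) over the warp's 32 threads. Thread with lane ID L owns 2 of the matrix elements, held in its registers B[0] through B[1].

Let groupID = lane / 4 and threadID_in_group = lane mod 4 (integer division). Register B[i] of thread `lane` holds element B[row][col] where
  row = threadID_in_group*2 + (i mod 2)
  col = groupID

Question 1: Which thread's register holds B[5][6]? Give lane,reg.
26,1

c=6->g=6  r=5->t=2,b0=1
L=6*4+2=26  i=1=1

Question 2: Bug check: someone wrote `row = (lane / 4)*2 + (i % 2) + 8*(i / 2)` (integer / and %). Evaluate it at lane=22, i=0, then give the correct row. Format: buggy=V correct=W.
`(lane / 4)*2 + (i % 2) + 8*(i / 2)`[22,0]=>10
lane 22=>22/4=5, 22 mod 4=2
i=0  r:2·2+0=>4  c:5
row: 10 vs 4

buggy=10 correct=4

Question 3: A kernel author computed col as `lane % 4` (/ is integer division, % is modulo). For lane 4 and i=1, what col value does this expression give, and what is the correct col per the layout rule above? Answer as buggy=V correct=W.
`lane % 4`[4,1]=>0
lane 4: grp=1 (4/4), tig=0 (4%4)
i=1: r=0*2+1=1, c=grp=1
col: 0 vs 1

buggy=0 correct=1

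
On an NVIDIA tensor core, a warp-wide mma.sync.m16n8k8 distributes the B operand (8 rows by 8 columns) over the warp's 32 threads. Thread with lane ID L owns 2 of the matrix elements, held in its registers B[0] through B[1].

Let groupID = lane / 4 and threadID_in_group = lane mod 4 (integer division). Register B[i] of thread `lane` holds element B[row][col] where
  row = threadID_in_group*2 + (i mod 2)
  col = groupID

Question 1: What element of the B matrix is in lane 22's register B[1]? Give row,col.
5,5

lane 22: grp=5 (22/4), tig=2 (22%4)
i=1: r=2*2+1=5, c=grp=5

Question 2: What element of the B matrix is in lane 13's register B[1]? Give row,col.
lane 13: G=3 (13/4), T=1 (13%4)
i=1: r=1*2+1=3, c=G=3

3,3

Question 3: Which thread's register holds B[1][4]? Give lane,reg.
16,1

c=4→G=4  r=1→T=0,p=1
L=4*4+0=16  i=1=1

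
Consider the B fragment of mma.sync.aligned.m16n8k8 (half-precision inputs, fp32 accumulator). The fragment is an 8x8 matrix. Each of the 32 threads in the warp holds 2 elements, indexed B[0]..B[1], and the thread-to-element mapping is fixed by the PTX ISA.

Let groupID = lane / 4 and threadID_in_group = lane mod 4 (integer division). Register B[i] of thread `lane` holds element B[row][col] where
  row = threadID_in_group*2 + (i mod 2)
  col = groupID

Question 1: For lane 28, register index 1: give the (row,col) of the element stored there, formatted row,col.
1,7

lane 28: g=7 (28/4), t=0 (28%4)
i=1: r=0*2+1=1, c=g=7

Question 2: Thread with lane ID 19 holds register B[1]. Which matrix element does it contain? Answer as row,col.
19: G=4,T=3
[1] (3*2+1,4) = (7,4)

7,4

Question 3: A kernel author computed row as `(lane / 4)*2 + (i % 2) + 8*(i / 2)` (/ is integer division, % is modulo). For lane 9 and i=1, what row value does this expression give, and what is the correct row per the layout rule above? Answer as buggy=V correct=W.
buggy=5 correct=3

`(lane / 4)*2 + (i % 2) + 8*(i / 2)`[9,1]⇒5
9: gr=2,th=1
[1] (1*2+1,2) = (3,2)
row: 5 vs 3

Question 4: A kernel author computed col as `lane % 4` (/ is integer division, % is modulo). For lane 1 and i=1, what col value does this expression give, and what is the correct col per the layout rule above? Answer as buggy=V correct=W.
buggy=1 correct=0

`lane % 4`[1,1]=>1
lane 1: grp=0 (1/4), tig=1 (1%4)
i=1: r=1*2+1=3, c=grp=0
col: 1 vs 0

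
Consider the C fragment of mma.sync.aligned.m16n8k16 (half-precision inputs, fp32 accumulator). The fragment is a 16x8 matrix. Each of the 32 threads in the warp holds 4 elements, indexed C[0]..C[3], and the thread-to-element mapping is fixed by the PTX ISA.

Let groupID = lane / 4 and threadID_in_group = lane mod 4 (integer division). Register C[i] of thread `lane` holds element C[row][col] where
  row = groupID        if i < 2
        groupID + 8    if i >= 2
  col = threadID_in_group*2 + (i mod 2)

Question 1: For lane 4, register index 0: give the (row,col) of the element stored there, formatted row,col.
1,0

L=4->g=4>>2=1, t=4&3=0
[0]->row 1+0=1  col 0·2+0=0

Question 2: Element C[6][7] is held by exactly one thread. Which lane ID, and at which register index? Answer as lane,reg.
27,1

r=6⇒gr=6,Rb=0  c=7⇒th=3,odd=1
L=6*4+3=27  i=0*2+1=1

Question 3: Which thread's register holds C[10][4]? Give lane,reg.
r: 10->gid=2,r8=1  c: 4->tid=2,i&1=0
L=2*4+2=10  i=1*2+0=2

10,2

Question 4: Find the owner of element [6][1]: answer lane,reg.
24,1

r=6->g=6,rb=0  c=1->t=0,b0=1
L=6*4+0=24  i=0*2+1=1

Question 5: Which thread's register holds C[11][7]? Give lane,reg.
r=11⇒gr=3,Rb=1  c=7⇒th=3,odd=1
L=3*4+3=15  i=1*2+1=3

15,3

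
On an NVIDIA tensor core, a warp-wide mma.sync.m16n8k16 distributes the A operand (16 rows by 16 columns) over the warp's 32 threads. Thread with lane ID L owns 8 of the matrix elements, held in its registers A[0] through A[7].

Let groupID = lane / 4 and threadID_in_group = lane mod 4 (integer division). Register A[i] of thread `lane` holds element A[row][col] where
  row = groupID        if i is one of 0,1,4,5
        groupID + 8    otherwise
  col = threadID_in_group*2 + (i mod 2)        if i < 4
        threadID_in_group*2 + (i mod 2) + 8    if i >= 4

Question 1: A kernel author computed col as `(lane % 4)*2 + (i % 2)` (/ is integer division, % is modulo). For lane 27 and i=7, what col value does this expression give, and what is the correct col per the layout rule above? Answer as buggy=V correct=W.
buggy=7 correct=15

`(lane % 4)*2 + (i % 2)`[27,7]->7
L=27->g=27>>2=6, t=27&3=3
[7]->row 6+8=14  col 3·2+1+8=15
col: 7 vs 15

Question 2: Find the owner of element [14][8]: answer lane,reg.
24,6

r:14=>grp=6,rB=1  c:8=>cB=1,tig=0,lo=0
L=6*4+0=24  i=1*4+1*2+0=6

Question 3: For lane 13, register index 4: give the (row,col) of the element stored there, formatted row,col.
lane 13=>13/4=3, 13 mod 4=1
i=4  r:3+0=>3  c:2·1+0+8=>10

3,10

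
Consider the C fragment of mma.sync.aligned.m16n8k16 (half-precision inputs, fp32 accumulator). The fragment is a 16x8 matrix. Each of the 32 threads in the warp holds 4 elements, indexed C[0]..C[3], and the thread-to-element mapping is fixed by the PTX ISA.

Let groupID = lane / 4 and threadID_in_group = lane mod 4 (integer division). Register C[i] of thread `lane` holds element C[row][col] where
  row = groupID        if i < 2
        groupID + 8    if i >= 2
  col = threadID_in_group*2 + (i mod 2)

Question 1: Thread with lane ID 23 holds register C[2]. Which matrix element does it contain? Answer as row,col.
13,6

23: grp=5,tig=3
[2] (5+8,3*2+0) = (13,6)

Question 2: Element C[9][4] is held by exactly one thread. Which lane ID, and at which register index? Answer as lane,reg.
6,2

r=9->g=1,rb=1  c=4->t=2,b0=0
L=1*4+2=6  i=1*2+0=2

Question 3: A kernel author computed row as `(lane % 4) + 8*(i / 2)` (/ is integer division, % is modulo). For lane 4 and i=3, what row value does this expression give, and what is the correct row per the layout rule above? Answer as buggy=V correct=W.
`(lane % 4) + 8*(i / 2)`[4,3]⇒8
L=4⇒gr=4>>2=1, th=4&3=0
[3]⇒row 1+8=9  col 0·2+1=1
row: 8 vs 9

buggy=8 correct=9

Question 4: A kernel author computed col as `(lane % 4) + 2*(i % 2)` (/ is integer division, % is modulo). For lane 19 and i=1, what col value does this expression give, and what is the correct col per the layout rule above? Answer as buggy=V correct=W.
`(lane % 4) + 2*(i % 2)`[19,1]=>5
lane 19=>19/4=4, 19 mod 4=3
i=1  r:4+0=>4  c:2·3+1=>7
col: 5 vs 7

buggy=5 correct=7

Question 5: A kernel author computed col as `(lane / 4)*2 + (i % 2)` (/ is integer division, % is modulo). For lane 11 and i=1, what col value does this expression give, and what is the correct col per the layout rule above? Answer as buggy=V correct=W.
`(lane / 4)*2 + (i % 2)`[11,1]->5
lane 11: g=2 (11/4), t=3 (11%4)
i=1: r=2+0=2, c=3*2+1=7
col: 5 vs 7

buggy=5 correct=7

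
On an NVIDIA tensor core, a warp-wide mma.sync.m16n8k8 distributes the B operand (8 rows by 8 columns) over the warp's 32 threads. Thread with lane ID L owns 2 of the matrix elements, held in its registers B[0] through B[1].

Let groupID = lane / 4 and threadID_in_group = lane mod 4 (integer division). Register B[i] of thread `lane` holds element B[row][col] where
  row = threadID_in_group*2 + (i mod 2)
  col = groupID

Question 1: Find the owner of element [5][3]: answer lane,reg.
c=3->g=3  r=5->t=2,b0=1
L=3*4+2=14  i=1=1

14,1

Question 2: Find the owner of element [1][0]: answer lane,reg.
c:0=>grp=0  r:1=>tig=0,lo=1
L=0*4+0=0  i=1=1

0,1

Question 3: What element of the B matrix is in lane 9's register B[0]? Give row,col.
lane 9: gr=2 (9/4), th=1 (9%4)
i=0: r=1*2+0=2, c=gr=2

2,2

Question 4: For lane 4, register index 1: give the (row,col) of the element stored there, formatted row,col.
4: gid=1,tid=0
[1] (0*2+1,1) = (1,1)

1,1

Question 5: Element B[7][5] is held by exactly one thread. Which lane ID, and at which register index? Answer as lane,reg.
23,1

c=5→G=5  r=7→T=3,p=1
L=5*4+3=23  i=1=1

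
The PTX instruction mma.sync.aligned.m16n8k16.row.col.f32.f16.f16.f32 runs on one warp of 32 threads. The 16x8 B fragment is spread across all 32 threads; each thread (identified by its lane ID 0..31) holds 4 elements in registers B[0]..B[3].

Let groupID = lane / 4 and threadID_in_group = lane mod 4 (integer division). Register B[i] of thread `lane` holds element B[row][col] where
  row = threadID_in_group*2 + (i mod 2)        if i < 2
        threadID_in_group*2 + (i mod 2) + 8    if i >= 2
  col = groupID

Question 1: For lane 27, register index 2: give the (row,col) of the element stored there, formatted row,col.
14,6

lane 27->27/4=6, 27 mod 4=3
i=2  r:2·3+0+8->14  c:6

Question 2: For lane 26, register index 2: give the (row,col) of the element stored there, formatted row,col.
12,6

L=26->g=26>>2=6, t=26&3=2
[2]->row 2·2+0+8=12  col g=6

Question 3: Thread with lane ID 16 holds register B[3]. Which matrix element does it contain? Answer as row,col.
16: g=4,t=0
[3] (0*2+1+8,4) = (9,4)

9,4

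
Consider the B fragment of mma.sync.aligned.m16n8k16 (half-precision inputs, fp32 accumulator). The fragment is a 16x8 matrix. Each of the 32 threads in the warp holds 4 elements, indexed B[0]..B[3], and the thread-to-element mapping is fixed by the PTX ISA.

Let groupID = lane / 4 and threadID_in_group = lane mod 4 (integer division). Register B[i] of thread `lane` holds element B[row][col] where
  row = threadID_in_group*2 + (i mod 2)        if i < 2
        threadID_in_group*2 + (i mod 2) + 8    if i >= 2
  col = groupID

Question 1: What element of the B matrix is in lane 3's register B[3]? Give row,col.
lane 3→3/4=0, 3 mod 4=3
i=3  r:2·3+1+8→15  c:0

15,0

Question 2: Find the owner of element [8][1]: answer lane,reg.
4,2

c: 1->gid=1  r: 8->r8=1,tid=0,i&1=0
L=1*4+0=4  i=1*2+0=2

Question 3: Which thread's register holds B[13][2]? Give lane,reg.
10,3

c:2=>grp=2  r:13=>rB=1,tig=2,lo=1
L=2*4+2=10  i=1*2+1=3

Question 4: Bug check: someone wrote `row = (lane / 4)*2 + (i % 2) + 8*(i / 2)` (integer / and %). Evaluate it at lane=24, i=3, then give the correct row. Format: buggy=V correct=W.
`(lane / 4)*2 + (i % 2) + 8*(i / 2)`[24,3]→21
24: G=6,T=0
[3] (0*2+1+8,6) = (9,6)
row: 21 vs 9

buggy=21 correct=9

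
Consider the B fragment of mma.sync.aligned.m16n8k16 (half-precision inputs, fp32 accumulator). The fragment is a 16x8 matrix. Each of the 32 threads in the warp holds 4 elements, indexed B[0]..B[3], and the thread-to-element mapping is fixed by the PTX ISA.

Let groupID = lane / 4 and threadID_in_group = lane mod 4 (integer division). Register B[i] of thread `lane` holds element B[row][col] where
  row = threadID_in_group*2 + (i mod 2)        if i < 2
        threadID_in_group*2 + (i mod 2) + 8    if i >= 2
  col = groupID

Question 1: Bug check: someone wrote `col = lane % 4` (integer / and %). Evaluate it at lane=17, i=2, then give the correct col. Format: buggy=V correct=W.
buggy=1 correct=4

`lane % 4`[17,2]=>1
17: grp=4,tig=1
[2] (1*2+0+8,4) = (10,4)
col: 1 vs 4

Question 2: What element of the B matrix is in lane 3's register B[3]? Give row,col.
L=3=>grp=3>>2=0, tig=3&3=3
[3]=>row 3·2+1+8=15  col grp=0

15,0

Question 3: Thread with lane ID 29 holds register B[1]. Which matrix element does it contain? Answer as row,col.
L=29→G=29>>2=7, T=29&3=1
[1]→row 1·2+1+0=3  col G=7

3,7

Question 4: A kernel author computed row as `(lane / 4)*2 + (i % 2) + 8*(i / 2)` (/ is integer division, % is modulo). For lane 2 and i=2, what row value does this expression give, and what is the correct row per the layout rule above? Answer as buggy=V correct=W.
`(lane / 4)*2 + (i % 2) + 8*(i / 2)`[2,2]->8
L=2->gid=2>>2=0, tid=2&3=2
[2]->row 2·2+0+8=12  col gid=0
row: 8 vs 12

buggy=8 correct=12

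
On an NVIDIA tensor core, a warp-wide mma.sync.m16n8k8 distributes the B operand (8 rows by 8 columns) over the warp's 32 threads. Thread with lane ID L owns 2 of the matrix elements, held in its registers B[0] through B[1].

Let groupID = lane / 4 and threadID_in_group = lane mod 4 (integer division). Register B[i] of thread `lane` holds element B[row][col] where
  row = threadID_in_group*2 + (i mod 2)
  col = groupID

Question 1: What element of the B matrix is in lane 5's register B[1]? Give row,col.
3,1

5: G=1,T=1
[1] (1*2+1,1) = (3,1)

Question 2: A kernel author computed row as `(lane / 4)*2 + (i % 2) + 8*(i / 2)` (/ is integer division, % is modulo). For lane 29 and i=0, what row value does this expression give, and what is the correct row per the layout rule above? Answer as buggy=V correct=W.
buggy=14 correct=2

`(lane / 4)*2 + (i % 2) + 8*(i / 2)`[29,0]->14
lane 29: g=7 (29/4), t=1 (29%4)
i=0: r=1*2+0=2, c=g=7
row: 14 vs 2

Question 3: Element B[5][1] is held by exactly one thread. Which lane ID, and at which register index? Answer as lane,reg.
c=1⇒gr=1  r=5⇒th=2,odd=1
L=1*4+2=6  i=1=1

6,1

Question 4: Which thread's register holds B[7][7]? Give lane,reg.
31,1

c=7→G=7  r=7→T=3,p=1
L=7*4+3=31  i=1=1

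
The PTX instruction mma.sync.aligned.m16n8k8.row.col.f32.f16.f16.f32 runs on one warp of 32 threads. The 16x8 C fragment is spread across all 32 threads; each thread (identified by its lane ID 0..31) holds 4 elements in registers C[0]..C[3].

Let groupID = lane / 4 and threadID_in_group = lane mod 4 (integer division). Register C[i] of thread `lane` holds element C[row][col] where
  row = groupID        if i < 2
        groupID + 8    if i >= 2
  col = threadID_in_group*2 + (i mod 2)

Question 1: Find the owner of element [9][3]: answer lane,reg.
5,3

r:9=>grp=1,rB=1  c:3=>tig=1,lo=1
L=1*4+1=5  i=1*2+1=3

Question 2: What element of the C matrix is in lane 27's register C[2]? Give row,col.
27: grp=6,tig=3
[2] (6+8,3*2+0) = (14,6)

14,6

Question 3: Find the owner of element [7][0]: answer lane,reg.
28,0

r=7->g=7,rb=0  c=0->t=0,b0=0
L=7*4+0=28  i=0*2+0=0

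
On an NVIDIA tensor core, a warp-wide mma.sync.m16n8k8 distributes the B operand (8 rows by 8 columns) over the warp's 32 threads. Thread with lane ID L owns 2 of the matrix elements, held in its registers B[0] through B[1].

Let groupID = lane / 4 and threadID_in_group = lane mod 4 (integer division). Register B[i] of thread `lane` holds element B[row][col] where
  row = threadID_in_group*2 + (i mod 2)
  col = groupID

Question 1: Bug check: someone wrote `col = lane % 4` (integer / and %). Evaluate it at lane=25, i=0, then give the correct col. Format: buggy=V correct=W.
buggy=1 correct=6

`lane % 4`[25,0]=>1
lane 25=>25/4=6, 25 mod 4=1
i=0  r:2·1+0=>2  c:6
col: 1 vs 6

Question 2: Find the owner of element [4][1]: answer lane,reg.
c: 1->gid=1  r: 4->tid=2,i&1=0
L=1*4+2=6  i=0=0

6,0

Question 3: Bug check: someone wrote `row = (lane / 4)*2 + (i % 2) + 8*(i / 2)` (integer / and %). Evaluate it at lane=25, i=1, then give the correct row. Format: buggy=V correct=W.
`(lane / 4)*2 + (i % 2) + 8*(i / 2)`[25,1]->13
L=25->g=25>>2=6, t=25&3=1
[1]->row 1·2+1=3  col g=6
row: 13 vs 3

buggy=13 correct=3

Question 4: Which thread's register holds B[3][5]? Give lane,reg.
21,1

c=5⇒gr=5  r=3⇒th=1,odd=1
L=5*4+1=21  i=1=1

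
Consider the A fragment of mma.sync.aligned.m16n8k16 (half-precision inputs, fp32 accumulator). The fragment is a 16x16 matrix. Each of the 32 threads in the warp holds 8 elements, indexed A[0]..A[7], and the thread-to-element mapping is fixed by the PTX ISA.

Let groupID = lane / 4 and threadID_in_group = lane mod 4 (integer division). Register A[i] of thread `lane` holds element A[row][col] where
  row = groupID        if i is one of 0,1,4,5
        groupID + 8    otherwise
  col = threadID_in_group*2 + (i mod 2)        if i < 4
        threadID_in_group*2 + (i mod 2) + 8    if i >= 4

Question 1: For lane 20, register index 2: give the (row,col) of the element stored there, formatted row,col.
lane 20: grp=5 (20/4), tig=0 (20%4)
i=2: r=5+8=13, c=0*2+0+0=0

13,0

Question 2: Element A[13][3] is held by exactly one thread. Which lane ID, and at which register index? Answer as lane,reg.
21,3

r: 13->gid=5,r8=1  c: 3->c8=0,tid=1,i&1=1
L=5*4+1=21  i=0*4+1*2+1=3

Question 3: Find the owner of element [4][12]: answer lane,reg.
r=4⇒gr=4,Rb=0  c=12⇒Cb=1,th=2,odd=0
L=4*4+2=18  i=1*4+0*2+0=4

18,4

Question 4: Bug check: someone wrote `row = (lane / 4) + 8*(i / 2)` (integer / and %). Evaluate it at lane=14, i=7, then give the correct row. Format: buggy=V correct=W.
`(lane / 4) + 8*(i / 2)`[14,7]→27
lane 14: G=3 (14/4), T=2 (14%4)
i=7: r=3+8=11, c=2*2+1+8=13
row: 27 vs 11

buggy=27 correct=11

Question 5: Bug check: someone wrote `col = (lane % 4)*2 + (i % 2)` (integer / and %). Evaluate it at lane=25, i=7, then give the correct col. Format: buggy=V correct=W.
buggy=3 correct=11

`(lane % 4)*2 + (i % 2)`[25,7]->3
lane 25->25/4=6, 25 mod 4=1
i=7  r:6+8->14  c:2·1+1+8->11
col: 3 vs 11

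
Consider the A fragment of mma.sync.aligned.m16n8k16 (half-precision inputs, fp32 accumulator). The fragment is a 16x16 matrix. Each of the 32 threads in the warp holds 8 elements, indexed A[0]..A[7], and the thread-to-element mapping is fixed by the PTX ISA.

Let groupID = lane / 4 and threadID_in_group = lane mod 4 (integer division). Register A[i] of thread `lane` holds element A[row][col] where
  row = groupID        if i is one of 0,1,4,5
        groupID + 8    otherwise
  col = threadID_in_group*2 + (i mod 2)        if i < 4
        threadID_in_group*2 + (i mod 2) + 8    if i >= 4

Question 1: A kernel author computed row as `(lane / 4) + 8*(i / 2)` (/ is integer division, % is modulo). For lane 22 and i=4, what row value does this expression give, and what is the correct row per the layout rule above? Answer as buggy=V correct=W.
`(lane / 4) + 8*(i / 2)`[22,4]=>21
22: grp=5,tig=2
[4] (5+0,2*2+0+8) = (5,12)
row: 21 vs 5

buggy=21 correct=5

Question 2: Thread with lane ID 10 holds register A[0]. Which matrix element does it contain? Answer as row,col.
L=10→G=10>>2=2, T=10&3=2
[0]→row 2+0=2  col 2·2+0+0=4

2,4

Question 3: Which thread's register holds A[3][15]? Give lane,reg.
r=3->g=3,rb=0  c=15->cb=1,t=3,b0=1
L=3*4+3=15  i=1*4+0*2+1=5

15,5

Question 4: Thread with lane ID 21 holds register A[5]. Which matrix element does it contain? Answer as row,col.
lane 21->21/4=5, 21 mod 4=1
i=5  r:5+0->5  c:2·1+1+8->11

5,11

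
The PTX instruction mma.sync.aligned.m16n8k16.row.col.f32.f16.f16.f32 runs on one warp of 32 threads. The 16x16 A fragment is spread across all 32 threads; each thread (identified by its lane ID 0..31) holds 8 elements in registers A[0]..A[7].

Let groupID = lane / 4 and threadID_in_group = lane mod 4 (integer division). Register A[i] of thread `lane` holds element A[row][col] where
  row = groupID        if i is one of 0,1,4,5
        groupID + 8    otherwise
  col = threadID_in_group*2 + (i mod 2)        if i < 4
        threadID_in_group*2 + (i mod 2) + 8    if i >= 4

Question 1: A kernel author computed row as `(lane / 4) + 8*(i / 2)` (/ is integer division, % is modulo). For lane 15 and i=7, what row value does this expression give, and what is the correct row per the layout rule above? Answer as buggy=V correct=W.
buggy=27 correct=11

`(lane / 4) + 8*(i / 2)`[15,7]→27
lane 15→15/4=3, 15 mod 4=3
i=7  r:3+8→11  c:2·3+1+8→15
row: 27 vs 11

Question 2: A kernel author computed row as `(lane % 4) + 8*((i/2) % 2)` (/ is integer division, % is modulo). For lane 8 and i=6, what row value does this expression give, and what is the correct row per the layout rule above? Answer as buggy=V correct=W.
`(lane % 4) + 8*((i/2) % 2)`[8,6]->8
8: g=2,t=0
[6] (2+8,0*2+0+8) = (10,8)
row: 8 vs 10

buggy=8 correct=10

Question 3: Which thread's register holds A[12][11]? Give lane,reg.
r=12->g=4,rb=1  c=11->cb=1,t=1,b0=1
L=4*4+1=17  i=1*4+1*2+1=7

17,7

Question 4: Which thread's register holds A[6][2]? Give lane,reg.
25,0

r=6→G=6,rhi=0  c=2→chi=0,T=1,p=0
L=6*4+1=25  i=0*4+0*2+0=0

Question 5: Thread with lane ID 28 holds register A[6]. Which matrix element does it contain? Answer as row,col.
15,8

28: G=7,T=0
[6] (7+8,0*2+0+8) = (15,8)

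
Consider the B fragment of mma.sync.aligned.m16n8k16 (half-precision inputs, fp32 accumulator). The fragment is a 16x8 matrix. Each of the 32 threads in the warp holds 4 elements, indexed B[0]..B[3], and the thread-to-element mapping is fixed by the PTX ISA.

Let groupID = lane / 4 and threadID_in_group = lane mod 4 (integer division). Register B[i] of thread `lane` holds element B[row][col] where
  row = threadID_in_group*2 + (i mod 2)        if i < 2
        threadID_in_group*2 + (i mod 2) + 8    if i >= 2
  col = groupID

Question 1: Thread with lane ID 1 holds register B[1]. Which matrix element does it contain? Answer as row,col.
3,0

lane 1->1/4=0, 1 mod 4=1
i=1  r:2·1+1+0->3  c:0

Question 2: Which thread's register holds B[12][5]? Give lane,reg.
c: 5->gid=5  r: 12->r8=1,tid=2,i&1=0
L=5*4+2=22  i=1*2+0=2

22,2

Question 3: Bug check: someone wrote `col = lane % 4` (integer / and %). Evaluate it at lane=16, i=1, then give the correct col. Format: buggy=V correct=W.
buggy=0 correct=4

`lane % 4`[16,1]⇒0
lane 16⇒16/4=4, 16 mod 4=0
i=1  r:2·0+1+0⇒1  c:4
col: 0 vs 4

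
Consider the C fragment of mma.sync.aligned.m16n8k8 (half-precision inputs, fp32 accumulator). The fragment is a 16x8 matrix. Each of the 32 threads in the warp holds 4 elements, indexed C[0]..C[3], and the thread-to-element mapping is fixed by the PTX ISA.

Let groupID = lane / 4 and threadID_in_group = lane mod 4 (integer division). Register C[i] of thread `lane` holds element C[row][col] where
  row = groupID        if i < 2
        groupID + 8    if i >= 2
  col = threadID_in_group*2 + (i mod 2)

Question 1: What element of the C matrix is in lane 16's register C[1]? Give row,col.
4,1

16: G=4,T=0
[1] (4+0,0*2+1) = (4,1)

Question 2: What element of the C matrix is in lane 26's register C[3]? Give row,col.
L=26->gid=26>>2=6, tid=26&3=2
[3]->row 6+8=14  col 2·2+1=5

14,5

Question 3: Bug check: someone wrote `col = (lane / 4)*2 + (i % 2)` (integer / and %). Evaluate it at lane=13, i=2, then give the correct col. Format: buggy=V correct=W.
`(lane / 4)*2 + (i % 2)`[13,2]→6
lane 13→13/4=3, 13 mod 4=1
i=2  r:3+8→11  c:2·1+0→2
col: 6 vs 2

buggy=6 correct=2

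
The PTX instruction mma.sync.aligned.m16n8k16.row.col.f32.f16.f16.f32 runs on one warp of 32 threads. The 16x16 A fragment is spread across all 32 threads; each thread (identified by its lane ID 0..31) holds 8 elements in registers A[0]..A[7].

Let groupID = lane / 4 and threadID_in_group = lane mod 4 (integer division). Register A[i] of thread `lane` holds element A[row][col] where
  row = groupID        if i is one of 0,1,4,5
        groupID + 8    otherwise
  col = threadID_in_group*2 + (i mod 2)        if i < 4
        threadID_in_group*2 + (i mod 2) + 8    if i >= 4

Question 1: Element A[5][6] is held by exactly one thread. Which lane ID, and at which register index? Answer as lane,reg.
r:5=>grp=5,rB=0  c:6=>cB=0,tig=3,lo=0
L=5*4+3=23  i=0*4+0*2+0=0

23,0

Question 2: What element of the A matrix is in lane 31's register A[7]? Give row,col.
15,15

L=31->gid=31>>2=7, tid=31&3=3
[7]->row 7+8=15  col 3·2+1+8=15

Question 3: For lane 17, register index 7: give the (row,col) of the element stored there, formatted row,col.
12,11

17: G=4,T=1
[7] (4+8,1*2+1+8) = (12,11)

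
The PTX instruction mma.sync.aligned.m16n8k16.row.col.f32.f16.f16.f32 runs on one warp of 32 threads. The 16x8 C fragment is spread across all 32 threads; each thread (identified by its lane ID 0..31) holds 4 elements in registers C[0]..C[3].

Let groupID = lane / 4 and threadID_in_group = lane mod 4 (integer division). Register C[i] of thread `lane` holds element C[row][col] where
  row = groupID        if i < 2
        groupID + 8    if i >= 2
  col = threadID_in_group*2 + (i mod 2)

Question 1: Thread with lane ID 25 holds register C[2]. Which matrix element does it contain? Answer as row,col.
lane 25: grp=6 (25/4), tig=1 (25%4)
i=2: r=6+8=14, c=1*2+0=2

14,2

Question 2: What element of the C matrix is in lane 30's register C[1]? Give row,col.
lane 30: grp=7 (30/4), tig=2 (30%4)
i=1: r=7+0=7, c=2*2+1=5

7,5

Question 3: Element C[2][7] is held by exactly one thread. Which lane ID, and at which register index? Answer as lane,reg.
11,1

r:2=>grp=2,rB=0  c:7=>tig=3,lo=1
L=2*4+3=11  i=0*2+1=1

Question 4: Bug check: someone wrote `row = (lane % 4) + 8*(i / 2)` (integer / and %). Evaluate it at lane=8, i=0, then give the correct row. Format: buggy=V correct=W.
buggy=0 correct=2

`(lane % 4) + 8*(i / 2)`[8,0]->0
8: gid=2,tid=0
[0] (2+0,0*2+0) = (2,0)
row: 0 vs 2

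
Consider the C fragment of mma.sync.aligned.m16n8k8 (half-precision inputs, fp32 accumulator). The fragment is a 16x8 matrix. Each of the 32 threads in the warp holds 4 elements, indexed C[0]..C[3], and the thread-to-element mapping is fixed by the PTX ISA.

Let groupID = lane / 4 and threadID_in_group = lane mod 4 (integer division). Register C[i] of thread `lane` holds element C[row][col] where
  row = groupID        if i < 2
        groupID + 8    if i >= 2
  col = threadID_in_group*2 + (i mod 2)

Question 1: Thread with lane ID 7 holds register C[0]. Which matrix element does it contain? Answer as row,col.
1,6

lane 7=>7/4=1, 7 mod 4=3
i=0  r:1+0=>1  c:2·3+0=>6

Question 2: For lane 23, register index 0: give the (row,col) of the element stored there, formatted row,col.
5,6

lane 23->23/4=5, 23 mod 4=3
i=0  r:5+0->5  c:2·3+0->6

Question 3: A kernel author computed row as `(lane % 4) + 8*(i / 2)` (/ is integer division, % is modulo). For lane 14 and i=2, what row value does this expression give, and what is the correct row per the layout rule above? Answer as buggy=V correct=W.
`(lane % 4) + 8*(i / 2)`[14,2]->10
14: g=3,t=2
[2] (3+8,2*2+0) = (11,4)
row: 10 vs 11

buggy=10 correct=11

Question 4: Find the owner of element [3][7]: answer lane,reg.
r: 3->gid=3,r8=0  c: 7->tid=3,i&1=1
L=3*4+3=15  i=0*2+1=1

15,1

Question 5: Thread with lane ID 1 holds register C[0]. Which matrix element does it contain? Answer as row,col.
1: G=0,T=1
[0] (0+0,1*2+0) = (0,2)

0,2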